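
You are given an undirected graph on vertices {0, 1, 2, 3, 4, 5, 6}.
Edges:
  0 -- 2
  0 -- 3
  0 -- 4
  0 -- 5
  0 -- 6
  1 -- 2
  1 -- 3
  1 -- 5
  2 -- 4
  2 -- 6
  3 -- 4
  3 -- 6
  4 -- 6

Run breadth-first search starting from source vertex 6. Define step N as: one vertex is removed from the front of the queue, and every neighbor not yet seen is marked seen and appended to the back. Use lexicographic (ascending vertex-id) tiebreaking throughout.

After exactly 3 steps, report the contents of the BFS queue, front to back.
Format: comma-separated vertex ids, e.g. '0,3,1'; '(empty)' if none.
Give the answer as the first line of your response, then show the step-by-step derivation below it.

3,4,5,1

step 1: dequeue 6; queue=[0,2,3,4]; order=6
step 2: dequeue 0; queue=[2,3,4,5]; order=6,0
step 3: dequeue 2; queue=[3,4,5,1]; order=6,0,2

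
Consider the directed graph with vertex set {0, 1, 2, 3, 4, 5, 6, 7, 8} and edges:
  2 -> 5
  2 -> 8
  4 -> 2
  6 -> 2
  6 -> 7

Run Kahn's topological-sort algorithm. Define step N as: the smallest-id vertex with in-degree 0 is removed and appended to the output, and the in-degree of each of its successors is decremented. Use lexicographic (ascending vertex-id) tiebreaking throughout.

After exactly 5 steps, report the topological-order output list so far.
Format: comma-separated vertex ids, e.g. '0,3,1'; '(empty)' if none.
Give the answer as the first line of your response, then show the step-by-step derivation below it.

0,1,3,4,6

step 1: output 0; order=[0]; indeg=(0,0,2,0,0,1,0,1,1)
step 2: output 1; order=[0,1]; indeg=(0,0,2,0,0,1,0,1,1)
step 3: output 3; order=[0,1,3]; indeg=(0,0,2,0,0,1,0,1,1)
step 4: output 4; order=[0,1,3,4]; indeg=(0,0,1,0,0,1,0,1,1)
step 5: output 6; order=[0,1,3,4,6]; indeg=(0,0,0,0,0,1,0,0,1)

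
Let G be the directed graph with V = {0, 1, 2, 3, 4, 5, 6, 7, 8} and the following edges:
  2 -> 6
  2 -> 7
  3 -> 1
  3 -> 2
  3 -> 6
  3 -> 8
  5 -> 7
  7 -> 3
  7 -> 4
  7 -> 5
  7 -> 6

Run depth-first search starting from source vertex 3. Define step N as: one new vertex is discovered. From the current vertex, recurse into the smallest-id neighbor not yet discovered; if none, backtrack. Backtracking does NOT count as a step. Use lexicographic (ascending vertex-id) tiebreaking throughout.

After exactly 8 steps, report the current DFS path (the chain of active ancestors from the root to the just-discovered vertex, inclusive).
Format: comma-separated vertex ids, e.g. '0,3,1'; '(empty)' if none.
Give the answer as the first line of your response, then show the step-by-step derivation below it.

3,8

step 1: discover 3; path=3; order=3
step 2: discover 1; path=3>1; order=3,1
step 3: discover 2; path=3>2; order=3,1,2
step 4: discover 6; path=3>2>6; order=3,1,2,6
step 5: discover 7; path=3>2>7; order=3,1,2,6,7
step 6: discover 4; path=3>2>7>4; order=3,1,2,6,7,4
step 7: discover 5; path=3>2>7>5; order=3,1,2,6,7,4,5
step 8: discover 8; path=3>8; order=3,1,2,6,7,4,5,8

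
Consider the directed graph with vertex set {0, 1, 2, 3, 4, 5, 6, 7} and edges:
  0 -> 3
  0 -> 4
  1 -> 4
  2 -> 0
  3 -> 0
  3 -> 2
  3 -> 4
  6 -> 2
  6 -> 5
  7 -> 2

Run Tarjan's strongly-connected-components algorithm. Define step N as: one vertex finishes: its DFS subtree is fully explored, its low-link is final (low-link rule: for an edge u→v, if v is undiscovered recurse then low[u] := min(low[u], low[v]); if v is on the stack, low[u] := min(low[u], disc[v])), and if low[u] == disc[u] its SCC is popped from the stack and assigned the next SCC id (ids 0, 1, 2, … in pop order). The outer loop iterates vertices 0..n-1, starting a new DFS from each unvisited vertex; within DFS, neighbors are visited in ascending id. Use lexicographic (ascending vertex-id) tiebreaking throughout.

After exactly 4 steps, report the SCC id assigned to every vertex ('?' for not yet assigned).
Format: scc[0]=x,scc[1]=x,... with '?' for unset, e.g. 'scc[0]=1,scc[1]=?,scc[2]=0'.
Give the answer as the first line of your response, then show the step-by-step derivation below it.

scc[0]=1,scc[1]=?,scc[2]=1,scc[3]=1,scc[4]=0,scc[5]=?,scc[6]=?,scc[7]=?

step 1: low=(low[0]=0,low[1]=?,low[2]=0,low[3]=0,low[4]=?,low[5]=?,low[6]=?,low[7]=?); scc=(scc[0]=?,scc[1]=?,scc[2]=?,scc[3]=?,scc[4]=?,scc[5]=?,scc[6]=?,scc[7]=?)
step 2: low=(low[0]=0,low[1]=?,low[2]=0,low[3]=0,low[4]=3,low[5]=?,low[6]=?,low[7]=?); scc=(scc[0]=?,scc[1]=?,scc[2]=?,scc[3]=?,scc[4]=0,scc[5]=?,scc[6]=?,scc[7]=?)
step 3: low=(low[0]=0,low[1]=?,low[2]=0,low[3]=0,low[4]=3,low[5]=?,low[6]=?,low[7]=?); scc=(scc[0]=?,scc[1]=?,scc[2]=?,scc[3]=?,scc[4]=0,scc[5]=?,scc[6]=?,scc[7]=?)
step 4: low=(low[0]=0,low[1]=?,low[2]=0,low[3]=0,low[4]=3,low[5]=?,low[6]=?,low[7]=?); scc=(scc[0]=1,scc[1]=?,scc[2]=1,scc[3]=1,scc[4]=0,scc[5]=?,scc[6]=?,scc[7]=?)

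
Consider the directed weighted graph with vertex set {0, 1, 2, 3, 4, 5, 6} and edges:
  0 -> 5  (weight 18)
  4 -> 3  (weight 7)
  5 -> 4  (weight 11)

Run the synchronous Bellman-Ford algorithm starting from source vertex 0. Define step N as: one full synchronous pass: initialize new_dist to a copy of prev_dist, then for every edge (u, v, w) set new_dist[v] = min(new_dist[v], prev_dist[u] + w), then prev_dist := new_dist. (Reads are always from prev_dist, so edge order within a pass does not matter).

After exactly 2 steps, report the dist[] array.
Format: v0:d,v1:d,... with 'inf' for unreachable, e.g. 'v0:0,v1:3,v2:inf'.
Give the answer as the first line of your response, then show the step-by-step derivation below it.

v0:0,v1:inf,v2:inf,v3:inf,v4:29,v5:18,v6:inf

step 1: dist = v0:0,v1:inf,v2:inf,v3:inf,v4:inf,v5:18,v6:inf
step 2: dist = v0:0,v1:inf,v2:inf,v3:inf,v4:29,v5:18,v6:inf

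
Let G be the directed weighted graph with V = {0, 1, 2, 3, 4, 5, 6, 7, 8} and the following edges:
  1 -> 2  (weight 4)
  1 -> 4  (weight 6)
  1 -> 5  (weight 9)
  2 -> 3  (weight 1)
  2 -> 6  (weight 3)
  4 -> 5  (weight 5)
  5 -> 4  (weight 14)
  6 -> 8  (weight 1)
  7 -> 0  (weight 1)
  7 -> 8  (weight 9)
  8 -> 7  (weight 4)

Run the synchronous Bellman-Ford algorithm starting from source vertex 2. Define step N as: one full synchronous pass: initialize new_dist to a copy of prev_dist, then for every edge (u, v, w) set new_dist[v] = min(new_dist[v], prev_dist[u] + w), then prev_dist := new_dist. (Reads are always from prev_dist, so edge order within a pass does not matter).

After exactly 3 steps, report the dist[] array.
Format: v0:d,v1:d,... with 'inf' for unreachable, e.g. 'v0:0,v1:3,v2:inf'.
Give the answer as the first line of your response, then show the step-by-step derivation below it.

v0:inf,v1:inf,v2:0,v3:1,v4:inf,v5:inf,v6:3,v7:8,v8:4

step 1: dist = v0:inf,v1:inf,v2:0,v3:1,v4:inf,v5:inf,v6:3,v7:inf,v8:inf
step 2: dist = v0:inf,v1:inf,v2:0,v3:1,v4:inf,v5:inf,v6:3,v7:inf,v8:4
step 3: dist = v0:inf,v1:inf,v2:0,v3:1,v4:inf,v5:inf,v6:3,v7:8,v8:4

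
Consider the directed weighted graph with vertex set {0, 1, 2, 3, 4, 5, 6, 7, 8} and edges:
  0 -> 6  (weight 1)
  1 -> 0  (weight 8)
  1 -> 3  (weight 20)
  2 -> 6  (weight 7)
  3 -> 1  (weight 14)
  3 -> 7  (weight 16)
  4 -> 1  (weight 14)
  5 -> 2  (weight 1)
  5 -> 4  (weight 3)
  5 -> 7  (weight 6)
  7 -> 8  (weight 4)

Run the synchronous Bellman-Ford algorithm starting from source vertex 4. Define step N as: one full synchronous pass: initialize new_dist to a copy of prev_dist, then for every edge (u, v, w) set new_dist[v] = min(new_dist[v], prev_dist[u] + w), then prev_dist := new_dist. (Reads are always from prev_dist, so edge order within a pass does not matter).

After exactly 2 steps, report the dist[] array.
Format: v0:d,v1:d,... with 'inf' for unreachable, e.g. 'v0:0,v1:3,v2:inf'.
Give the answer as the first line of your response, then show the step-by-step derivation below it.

v0:22,v1:14,v2:inf,v3:34,v4:0,v5:inf,v6:inf,v7:inf,v8:inf

step 1: dist = v0:inf,v1:14,v2:inf,v3:inf,v4:0,v5:inf,v6:inf,v7:inf,v8:inf
step 2: dist = v0:22,v1:14,v2:inf,v3:34,v4:0,v5:inf,v6:inf,v7:inf,v8:inf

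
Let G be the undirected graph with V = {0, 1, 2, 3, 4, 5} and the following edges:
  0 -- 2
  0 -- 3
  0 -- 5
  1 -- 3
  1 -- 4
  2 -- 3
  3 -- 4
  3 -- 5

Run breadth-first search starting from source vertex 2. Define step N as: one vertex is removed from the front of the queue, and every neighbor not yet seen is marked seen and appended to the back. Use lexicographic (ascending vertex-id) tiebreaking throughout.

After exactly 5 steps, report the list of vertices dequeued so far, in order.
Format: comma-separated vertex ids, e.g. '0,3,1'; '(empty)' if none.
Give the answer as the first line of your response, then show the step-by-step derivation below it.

2,0,3,5,1

step 1: dequeue 2; queue=[0,3]; order=2
step 2: dequeue 0; queue=[3,5]; order=2,0
step 3: dequeue 3; queue=[5,1,4]; order=2,0,3
step 4: dequeue 5; queue=[1,4]; order=2,0,3,5
step 5: dequeue 1; queue=[4]; order=2,0,3,5,1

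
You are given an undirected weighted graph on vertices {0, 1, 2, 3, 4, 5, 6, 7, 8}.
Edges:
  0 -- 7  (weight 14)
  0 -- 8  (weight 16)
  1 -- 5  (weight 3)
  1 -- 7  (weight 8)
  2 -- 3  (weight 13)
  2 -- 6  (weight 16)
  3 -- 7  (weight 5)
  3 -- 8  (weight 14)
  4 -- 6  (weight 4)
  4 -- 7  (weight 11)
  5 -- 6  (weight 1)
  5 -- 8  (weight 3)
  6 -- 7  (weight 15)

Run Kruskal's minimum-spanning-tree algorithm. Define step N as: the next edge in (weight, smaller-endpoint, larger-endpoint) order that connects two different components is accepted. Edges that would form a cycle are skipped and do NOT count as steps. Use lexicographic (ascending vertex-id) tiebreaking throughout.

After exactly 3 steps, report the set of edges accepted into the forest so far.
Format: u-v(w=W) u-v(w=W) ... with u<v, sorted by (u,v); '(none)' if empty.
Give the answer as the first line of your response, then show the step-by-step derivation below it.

1-5(w=3) 5-6(w=1) 5-8(w=3)

step 1: add edge 5-6 (w=1); MST = {5-6(w=1)}
step 2: add edge 1-5 (w=3); MST = {1-5(w=3) 5-6(w=1)}
step 3: add edge 5-8 (w=3); MST = {1-5(w=3) 5-6(w=1) 5-8(w=3)}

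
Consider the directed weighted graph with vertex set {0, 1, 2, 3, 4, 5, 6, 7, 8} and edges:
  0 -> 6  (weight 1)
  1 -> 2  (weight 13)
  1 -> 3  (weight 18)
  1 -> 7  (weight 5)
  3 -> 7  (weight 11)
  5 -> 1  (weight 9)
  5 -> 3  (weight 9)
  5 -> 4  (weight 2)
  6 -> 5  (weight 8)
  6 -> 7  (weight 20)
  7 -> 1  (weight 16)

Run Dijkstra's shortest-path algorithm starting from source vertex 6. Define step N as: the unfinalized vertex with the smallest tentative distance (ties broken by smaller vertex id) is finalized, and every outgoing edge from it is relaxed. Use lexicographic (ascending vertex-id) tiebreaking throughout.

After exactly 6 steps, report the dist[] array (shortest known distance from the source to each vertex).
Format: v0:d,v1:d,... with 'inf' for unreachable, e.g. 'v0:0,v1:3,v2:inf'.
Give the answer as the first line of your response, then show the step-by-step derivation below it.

v0:inf,v1:17,v2:30,v3:17,v4:10,v5:8,v6:0,v7:20,v8:inf

step 1: dist = v0:inf,v1:inf,v2:inf,v3:inf,v4:inf,v5:8,v6:0,v7:20,v8:inf
step 2: dist = v0:inf,v1:17,v2:inf,v3:17,v4:10,v5:8,v6:0,v7:20,v8:inf
step 3: dist = v0:inf,v1:17,v2:inf,v3:17,v4:10,v5:8,v6:0,v7:20,v8:inf
step 4: dist = v0:inf,v1:17,v2:30,v3:17,v4:10,v5:8,v6:0,v7:20,v8:inf
step 5: dist = v0:inf,v1:17,v2:30,v3:17,v4:10,v5:8,v6:0,v7:20,v8:inf
step 6: dist = v0:inf,v1:17,v2:30,v3:17,v4:10,v5:8,v6:0,v7:20,v8:inf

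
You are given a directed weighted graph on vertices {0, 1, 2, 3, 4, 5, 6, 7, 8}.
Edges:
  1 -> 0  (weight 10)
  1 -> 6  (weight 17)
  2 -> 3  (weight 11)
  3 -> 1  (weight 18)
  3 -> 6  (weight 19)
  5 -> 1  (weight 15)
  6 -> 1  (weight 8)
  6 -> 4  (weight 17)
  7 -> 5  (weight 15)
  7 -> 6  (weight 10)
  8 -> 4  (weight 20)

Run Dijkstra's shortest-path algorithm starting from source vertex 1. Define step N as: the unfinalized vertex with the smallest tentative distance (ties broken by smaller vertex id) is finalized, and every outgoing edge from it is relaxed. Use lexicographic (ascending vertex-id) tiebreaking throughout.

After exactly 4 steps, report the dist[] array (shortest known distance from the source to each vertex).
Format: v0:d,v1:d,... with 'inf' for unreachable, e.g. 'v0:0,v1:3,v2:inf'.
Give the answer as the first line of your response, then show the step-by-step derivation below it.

v0:10,v1:0,v2:inf,v3:inf,v4:34,v5:inf,v6:17,v7:inf,v8:inf

step 1: dist = v0:10,v1:0,v2:inf,v3:inf,v4:inf,v5:inf,v6:17,v7:inf,v8:inf
step 2: dist = v0:10,v1:0,v2:inf,v3:inf,v4:inf,v5:inf,v6:17,v7:inf,v8:inf
step 3: dist = v0:10,v1:0,v2:inf,v3:inf,v4:34,v5:inf,v6:17,v7:inf,v8:inf
step 4: dist = v0:10,v1:0,v2:inf,v3:inf,v4:34,v5:inf,v6:17,v7:inf,v8:inf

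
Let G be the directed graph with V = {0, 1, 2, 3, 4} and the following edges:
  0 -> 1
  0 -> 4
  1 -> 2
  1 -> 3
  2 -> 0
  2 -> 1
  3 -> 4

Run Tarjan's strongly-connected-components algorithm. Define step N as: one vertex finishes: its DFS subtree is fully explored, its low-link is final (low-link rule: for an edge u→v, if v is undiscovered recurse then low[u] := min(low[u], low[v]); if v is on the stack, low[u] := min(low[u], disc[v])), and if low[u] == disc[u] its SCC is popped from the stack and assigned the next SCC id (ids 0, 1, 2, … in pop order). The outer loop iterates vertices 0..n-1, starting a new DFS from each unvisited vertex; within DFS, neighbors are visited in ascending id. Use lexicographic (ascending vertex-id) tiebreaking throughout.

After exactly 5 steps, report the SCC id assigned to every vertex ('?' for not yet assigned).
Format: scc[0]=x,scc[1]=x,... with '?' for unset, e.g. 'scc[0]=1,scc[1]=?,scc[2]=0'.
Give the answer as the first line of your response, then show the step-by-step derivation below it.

scc[0]=2,scc[1]=2,scc[2]=2,scc[3]=1,scc[4]=0

step 1: low=(low[0]=0,low[1]=1,low[2]=0,low[3]=?,low[4]=?); scc=(scc[0]=?,scc[1]=?,scc[2]=?,scc[3]=?,scc[4]=?)
step 2: low=(low[0]=0,low[1]=0,low[2]=0,low[3]=3,low[4]=4); scc=(scc[0]=?,scc[1]=?,scc[2]=?,scc[3]=?,scc[4]=0)
step 3: low=(low[0]=0,low[1]=0,low[2]=0,low[3]=3,low[4]=4); scc=(scc[0]=?,scc[1]=?,scc[2]=?,scc[3]=1,scc[4]=0)
step 4: low=(low[0]=0,low[1]=0,low[2]=0,low[3]=3,low[4]=4); scc=(scc[0]=?,scc[1]=?,scc[2]=?,scc[3]=1,scc[4]=0)
step 5: low=(low[0]=0,low[1]=0,low[2]=0,low[3]=3,low[4]=4); scc=(scc[0]=2,scc[1]=2,scc[2]=2,scc[3]=1,scc[4]=0)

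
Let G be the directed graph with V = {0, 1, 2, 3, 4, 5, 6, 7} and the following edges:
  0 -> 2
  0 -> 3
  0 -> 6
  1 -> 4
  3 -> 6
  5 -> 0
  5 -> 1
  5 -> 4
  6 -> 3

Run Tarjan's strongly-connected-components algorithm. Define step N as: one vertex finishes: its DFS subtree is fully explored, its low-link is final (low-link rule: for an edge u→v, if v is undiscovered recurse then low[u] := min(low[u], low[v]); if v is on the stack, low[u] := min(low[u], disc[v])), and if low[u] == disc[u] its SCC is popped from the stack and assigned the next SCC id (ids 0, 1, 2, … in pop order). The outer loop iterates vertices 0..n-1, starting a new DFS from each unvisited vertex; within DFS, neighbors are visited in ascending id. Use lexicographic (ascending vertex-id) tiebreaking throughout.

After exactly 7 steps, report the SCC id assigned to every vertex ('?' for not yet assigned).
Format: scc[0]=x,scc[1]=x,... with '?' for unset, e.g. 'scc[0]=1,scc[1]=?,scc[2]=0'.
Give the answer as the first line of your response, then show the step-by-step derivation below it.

scc[0]=2,scc[1]=4,scc[2]=0,scc[3]=1,scc[4]=3,scc[5]=5,scc[6]=1,scc[7]=?

step 1: low=(low[0]=0,low[1]=?,low[2]=1,low[3]=?,low[4]=?,low[5]=?,low[6]=?,low[7]=?); scc=(scc[0]=?,scc[1]=?,scc[2]=0,scc[3]=?,scc[4]=?,scc[5]=?,scc[6]=?,scc[7]=?)
step 2: low=(low[0]=0,low[1]=?,low[2]=1,low[3]=2,low[4]=?,low[5]=?,low[6]=2,low[7]=?); scc=(scc[0]=?,scc[1]=?,scc[2]=0,scc[3]=?,scc[4]=?,scc[5]=?,scc[6]=?,scc[7]=?)
step 3: low=(low[0]=0,low[1]=?,low[2]=1,low[3]=2,low[4]=?,low[5]=?,low[6]=2,low[7]=?); scc=(scc[0]=?,scc[1]=?,scc[2]=0,scc[3]=1,scc[4]=?,scc[5]=?,scc[6]=1,scc[7]=?)
step 4: low=(low[0]=0,low[1]=?,low[2]=1,low[3]=2,low[4]=?,low[5]=?,low[6]=2,low[7]=?); scc=(scc[0]=2,scc[1]=?,scc[2]=0,scc[3]=1,scc[4]=?,scc[5]=?,scc[6]=1,scc[7]=?)
step 5: low=(low[0]=0,low[1]=4,low[2]=1,low[3]=2,low[4]=5,low[5]=?,low[6]=2,low[7]=?); scc=(scc[0]=2,scc[1]=?,scc[2]=0,scc[3]=1,scc[4]=3,scc[5]=?,scc[6]=1,scc[7]=?)
step 6: low=(low[0]=0,low[1]=4,low[2]=1,low[3]=2,low[4]=5,low[5]=?,low[6]=2,low[7]=?); scc=(scc[0]=2,scc[1]=4,scc[2]=0,scc[3]=1,scc[4]=3,scc[5]=?,scc[6]=1,scc[7]=?)
step 7: low=(low[0]=0,low[1]=4,low[2]=1,low[3]=2,low[4]=5,low[5]=6,low[6]=2,low[7]=?); scc=(scc[0]=2,scc[1]=4,scc[2]=0,scc[3]=1,scc[4]=3,scc[5]=5,scc[6]=1,scc[7]=?)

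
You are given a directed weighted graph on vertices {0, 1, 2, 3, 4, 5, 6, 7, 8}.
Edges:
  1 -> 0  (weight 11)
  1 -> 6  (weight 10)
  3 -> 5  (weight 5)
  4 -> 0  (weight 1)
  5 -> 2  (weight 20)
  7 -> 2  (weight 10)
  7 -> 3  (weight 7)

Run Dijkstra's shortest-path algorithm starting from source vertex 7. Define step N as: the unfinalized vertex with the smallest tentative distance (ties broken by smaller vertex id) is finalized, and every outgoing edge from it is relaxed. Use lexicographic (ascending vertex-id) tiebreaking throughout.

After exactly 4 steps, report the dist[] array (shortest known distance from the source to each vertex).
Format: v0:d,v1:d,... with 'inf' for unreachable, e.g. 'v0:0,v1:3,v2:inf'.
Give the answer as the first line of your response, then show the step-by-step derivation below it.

v0:inf,v1:inf,v2:10,v3:7,v4:inf,v5:12,v6:inf,v7:0,v8:inf

step 1: dist = v0:inf,v1:inf,v2:10,v3:7,v4:inf,v5:inf,v6:inf,v7:0,v8:inf
step 2: dist = v0:inf,v1:inf,v2:10,v3:7,v4:inf,v5:12,v6:inf,v7:0,v8:inf
step 3: dist = v0:inf,v1:inf,v2:10,v3:7,v4:inf,v5:12,v6:inf,v7:0,v8:inf
step 4: dist = v0:inf,v1:inf,v2:10,v3:7,v4:inf,v5:12,v6:inf,v7:0,v8:inf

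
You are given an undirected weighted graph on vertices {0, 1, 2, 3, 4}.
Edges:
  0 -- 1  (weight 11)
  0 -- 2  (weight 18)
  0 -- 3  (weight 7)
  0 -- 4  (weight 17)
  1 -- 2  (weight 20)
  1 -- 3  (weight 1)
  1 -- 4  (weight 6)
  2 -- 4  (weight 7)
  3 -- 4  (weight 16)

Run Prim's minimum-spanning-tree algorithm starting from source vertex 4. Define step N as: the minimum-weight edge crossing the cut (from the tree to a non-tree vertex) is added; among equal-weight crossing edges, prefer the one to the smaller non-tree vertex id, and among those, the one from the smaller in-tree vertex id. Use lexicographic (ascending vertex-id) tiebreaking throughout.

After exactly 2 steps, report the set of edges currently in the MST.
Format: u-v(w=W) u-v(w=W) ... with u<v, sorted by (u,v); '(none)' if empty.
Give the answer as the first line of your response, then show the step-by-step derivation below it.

1-3(w=1) 1-4(w=6)

step 1: add edge 1-4 (w=6); MST = {1-4(w=6)}
step 2: add edge 1-3 (w=1); MST = {1-3(w=1) 1-4(w=6)}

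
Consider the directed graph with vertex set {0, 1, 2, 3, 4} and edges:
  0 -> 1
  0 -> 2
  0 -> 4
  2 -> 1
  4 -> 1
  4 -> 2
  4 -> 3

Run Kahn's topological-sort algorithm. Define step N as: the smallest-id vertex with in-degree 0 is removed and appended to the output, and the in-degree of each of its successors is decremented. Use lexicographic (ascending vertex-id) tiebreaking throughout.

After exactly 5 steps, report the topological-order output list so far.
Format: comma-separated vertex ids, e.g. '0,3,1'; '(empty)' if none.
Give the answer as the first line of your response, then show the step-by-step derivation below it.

0,4,2,1,3

step 1: output 0; order=[0]; indeg=(0,2,1,1,0)
step 2: output 4; order=[0,4]; indeg=(0,1,0,0,0)
step 3: output 2; order=[0,4,2]; indeg=(0,0,0,0,0)
step 4: output 1; order=[0,4,2,1]; indeg=(0,0,0,0,0)
step 5: output 3; order=[0,4,2,1,3]; indeg=(0,0,0,0,0)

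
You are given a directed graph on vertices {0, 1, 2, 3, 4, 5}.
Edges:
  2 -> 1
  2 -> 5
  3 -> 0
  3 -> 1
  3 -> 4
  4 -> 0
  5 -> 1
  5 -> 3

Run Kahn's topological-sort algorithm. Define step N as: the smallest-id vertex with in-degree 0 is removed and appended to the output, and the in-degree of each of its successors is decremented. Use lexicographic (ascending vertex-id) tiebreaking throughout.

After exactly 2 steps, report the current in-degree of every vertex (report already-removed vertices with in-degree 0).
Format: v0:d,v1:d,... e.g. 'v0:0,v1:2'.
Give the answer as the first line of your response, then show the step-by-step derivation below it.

v0:2,v1:1,v2:0,v3:0,v4:1,v5:0

step 1: output 2; order=[2]; indeg=(2,2,0,1,1,0)
step 2: output 5; order=[2,5]; indeg=(2,1,0,0,1,0)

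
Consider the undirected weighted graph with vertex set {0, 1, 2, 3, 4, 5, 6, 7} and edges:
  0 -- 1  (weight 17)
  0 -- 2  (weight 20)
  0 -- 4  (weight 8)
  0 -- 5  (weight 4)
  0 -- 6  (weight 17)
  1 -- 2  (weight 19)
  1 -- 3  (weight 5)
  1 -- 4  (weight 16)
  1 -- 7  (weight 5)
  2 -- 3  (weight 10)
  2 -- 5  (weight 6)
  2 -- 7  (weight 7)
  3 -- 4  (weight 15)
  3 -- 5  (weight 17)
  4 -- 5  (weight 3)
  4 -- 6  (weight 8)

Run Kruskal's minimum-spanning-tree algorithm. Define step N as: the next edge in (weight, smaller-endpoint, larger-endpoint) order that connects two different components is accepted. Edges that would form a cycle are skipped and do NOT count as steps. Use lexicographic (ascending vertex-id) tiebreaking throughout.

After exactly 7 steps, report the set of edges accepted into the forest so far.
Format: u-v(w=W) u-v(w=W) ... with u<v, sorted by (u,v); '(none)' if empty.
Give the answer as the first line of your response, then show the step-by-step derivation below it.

0-5(w=4) 1-3(w=5) 1-7(w=5) 2-5(w=6) 2-7(w=7) 4-5(w=3) 4-6(w=8)

step 1: add edge 4-5 (w=3); MST = {4-5(w=3)}
step 2: add edge 0-5 (w=4); MST = {0-5(w=4) 4-5(w=3)}
step 3: add edge 1-3 (w=5); MST = {0-5(w=4) 1-3(w=5) 4-5(w=3)}
step 4: add edge 1-7 (w=5); MST = {0-5(w=4) 1-3(w=5) 1-7(w=5) 4-5(w=3)}
step 5: add edge 2-5 (w=6); MST = {0-5(w=4) 1-3(w=5) 1-7(w=5) 2-5(w=6) 4-5(w=3)}
step 6: add edge 2-7 (w=7); MST = {0-5(w=4) 1-3(w=5) 1-7(w=5) 2-5(w=6) 2-7(w=7) 4-5(w=3)}
step 7: add edge 4-6 (w=8); MST = {0-5(w=4) 1-3(w=5) 1-7(w=5) 2-5(w=6) 2-7(w=7) 4-5(w=3) 4-6(w=8)}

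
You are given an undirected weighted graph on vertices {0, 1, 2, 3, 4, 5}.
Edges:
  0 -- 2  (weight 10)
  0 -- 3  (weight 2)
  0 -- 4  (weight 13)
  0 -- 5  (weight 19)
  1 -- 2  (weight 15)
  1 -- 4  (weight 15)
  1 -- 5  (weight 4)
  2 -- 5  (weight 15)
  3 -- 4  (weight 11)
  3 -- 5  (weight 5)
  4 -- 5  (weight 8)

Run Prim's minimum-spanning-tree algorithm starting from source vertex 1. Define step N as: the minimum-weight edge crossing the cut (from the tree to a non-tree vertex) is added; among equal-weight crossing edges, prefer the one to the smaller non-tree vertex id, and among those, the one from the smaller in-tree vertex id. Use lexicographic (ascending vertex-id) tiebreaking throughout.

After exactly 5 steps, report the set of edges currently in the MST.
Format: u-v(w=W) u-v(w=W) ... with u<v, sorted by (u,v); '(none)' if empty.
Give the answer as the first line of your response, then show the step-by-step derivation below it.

0-2(w=10) 0-3(w=2) 1-5(w=4) 3-5(w=5) 4-5(w=8)

step 1: add edge 1-5 (w=4); MST = {1-5(w=4)}
step 2: add edge 3-5 (w=5); MST = {1-5(w=4) 3-5(w=5)}
step 3: add edge 0-3 (w=2); MST = {0-3(w=2) 1-5(w=4) 3-5(w=5)}
step 4: add edge 4-5 (w=8); MST = {0-3(w=2) 1-5(w=4) 3-5(w=5) 4-5(w=8)}
step 5: add edge 0-2 (w=10); MST = {0-2(w=10) 0-3(w=2) 1-5(w=4) 3-5(w=5) 4-5(w=8)}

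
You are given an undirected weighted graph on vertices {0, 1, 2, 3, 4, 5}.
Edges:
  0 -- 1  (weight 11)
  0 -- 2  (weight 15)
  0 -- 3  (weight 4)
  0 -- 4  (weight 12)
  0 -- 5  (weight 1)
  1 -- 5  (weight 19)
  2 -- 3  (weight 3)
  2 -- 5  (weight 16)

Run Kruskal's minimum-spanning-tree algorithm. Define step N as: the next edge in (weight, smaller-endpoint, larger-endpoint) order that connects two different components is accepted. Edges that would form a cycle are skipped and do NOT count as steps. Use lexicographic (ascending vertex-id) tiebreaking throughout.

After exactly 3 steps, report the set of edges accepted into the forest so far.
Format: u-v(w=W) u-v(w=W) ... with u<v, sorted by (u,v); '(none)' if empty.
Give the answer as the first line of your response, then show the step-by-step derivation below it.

0-3(w=4) 0-5(w=1) 2-3(w=3)

step 1: add edge 0-5 (w=1); MST = {0-5(w=1)}
step 2: add edge 2-3 (w=3); MST = {0-5(w=1) 2-3(w=3)}
step 3: add edge 0-3 (w=4); MST = {0-3(w=4) 0-5(w=1) 2-3(w=3)}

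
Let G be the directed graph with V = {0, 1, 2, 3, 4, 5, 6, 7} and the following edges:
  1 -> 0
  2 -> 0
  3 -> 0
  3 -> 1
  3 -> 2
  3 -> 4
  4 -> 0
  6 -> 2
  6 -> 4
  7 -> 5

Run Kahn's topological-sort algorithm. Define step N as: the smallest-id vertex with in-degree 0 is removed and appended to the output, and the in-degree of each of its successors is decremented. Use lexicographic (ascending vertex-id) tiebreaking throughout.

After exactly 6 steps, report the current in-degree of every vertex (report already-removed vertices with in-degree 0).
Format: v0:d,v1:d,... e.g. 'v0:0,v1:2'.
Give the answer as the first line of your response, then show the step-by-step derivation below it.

v0:0,v1:0,v2:0,v3:0,v4:0,v5:1,v6:0,v7:0

step 1: output 3; order=[3]; indeg=(3,0,1,0,1,1,0,0)
step 2: output 1; order=[3,1]; indeg=(2,0,1,0,1,1,0,0)
step 3: output 6; order=[3,1,6]; indeg=(2,0,0,0,0,1,0,0)
step 4: output 2; order=[3,1,6,2]; indeg=(1,0,0,0,0,1,0,0)
step 5: output 4; order=[3,1,6,2,4]; indeg=(0,0,0,0,0,1,0,0)
step 6: output 0; order=[3,1,6,2,4,0]; indeg=(0,0,0,0,0,1,0,0)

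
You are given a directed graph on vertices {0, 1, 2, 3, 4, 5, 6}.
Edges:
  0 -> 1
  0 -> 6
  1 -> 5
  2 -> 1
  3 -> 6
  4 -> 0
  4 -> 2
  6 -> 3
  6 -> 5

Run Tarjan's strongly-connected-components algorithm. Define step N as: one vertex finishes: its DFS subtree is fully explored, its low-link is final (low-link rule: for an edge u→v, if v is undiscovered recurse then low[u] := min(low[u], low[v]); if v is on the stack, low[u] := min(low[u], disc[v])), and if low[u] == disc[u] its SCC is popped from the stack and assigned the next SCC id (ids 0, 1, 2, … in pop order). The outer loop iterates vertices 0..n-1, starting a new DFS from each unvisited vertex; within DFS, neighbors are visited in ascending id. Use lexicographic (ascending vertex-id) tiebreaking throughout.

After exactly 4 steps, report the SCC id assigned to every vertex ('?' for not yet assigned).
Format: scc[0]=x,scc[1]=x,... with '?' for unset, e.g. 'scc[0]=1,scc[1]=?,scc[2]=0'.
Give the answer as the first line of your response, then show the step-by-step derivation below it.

scc[0]=?,scc[1]=1,scc[2]=?,scc[3]=2,scc[4]=?,scc[5]=0,scc[6]=2

step 1: low=(low[0]=0,low[1]=1,low[2]=?,low[3]=?,low[4]=?,low[5]=2,low[6]=?); scc=(scc[0]=?,scc[1]=?,scc[2]=?,scc[3]=?,scc[4]=?,scc[5]=0,scc[6]=?)
step 2: low=(low[0]=0,low[1]=1,low[2]=?,low[3]=?,low[4]=?,low[5]=2,low[6]=?); scc=(scc[0]=?,scc[1]=1,scc[2]=?,scc[3]=?,scc[4]=?,scc[5]=0,scc[6]=?)
step 3: low=(low[0]=0,low[1]=1,low[2]=?,low[3]=3,low[4]=?,low[5]=2,low[6]=3); scc=(scc[0]=?,scc[1]=1,scc[2]=?,scc[3]=?,scc[4]=?,scc[5]=0,scc[6]=?)
step 4: low=(low[0]=0,low[1]=1,low[2]=?,low[3]=3,low[4]=?,low[5]=2,low[6]=3); scc=(scc[0]=?,scc[1]=1,scc[2]=?,scc[3]=2,scc[4]=?,scc[5]=0,scc[6]=2)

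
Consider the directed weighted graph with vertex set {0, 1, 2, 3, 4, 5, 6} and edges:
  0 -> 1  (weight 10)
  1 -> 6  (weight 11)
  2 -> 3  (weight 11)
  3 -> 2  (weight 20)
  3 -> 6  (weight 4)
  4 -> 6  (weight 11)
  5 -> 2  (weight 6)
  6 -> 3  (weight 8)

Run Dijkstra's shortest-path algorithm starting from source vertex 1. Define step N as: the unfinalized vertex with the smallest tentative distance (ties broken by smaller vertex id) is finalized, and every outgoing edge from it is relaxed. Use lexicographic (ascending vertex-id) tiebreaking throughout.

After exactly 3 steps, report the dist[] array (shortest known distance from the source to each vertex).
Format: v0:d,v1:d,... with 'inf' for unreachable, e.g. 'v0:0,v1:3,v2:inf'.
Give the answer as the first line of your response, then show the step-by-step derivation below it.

v0:inf,v1:0,v2:39,v3:19,v4:inf,v5:inf,v6:11

step 1: dist = v0:inf,v1:0,v2:inf,v3:inf,v4:inf,v5:inf,v6:11
step 2: dist = v0:inf,v1:0,v2:inf,v3:19,v4:inf,v5:inf,v6:11
step 3: dist = v0:inf,v1:0,v2:39,v3:19,v4:inf,v5:inf,v6:11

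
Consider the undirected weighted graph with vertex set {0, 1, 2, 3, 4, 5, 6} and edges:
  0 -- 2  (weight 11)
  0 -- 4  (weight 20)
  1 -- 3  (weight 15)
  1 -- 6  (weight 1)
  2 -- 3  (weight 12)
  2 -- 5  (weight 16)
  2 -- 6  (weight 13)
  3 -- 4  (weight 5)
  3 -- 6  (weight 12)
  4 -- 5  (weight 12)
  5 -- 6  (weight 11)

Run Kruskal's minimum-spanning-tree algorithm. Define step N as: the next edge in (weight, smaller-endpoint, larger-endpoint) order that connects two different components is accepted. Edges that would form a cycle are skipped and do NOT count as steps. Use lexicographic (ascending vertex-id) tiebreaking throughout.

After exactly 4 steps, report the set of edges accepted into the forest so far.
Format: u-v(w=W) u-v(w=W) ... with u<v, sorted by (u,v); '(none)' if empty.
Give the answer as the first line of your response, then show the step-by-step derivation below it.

0-2(w=11) 1-6(w=1) 3-4(w=5) 5-6(w=11)

step 1: add edge 1-6 (w=1); MST = {1-6(w=1)}
step 2: add edge 3-4 (w=5); MST = {1-6(w=1) 3-4(w=5)}
step 3: add edge 0-2 (w=11); MST = {0-2(w=11) 1-6(w=1) 3-4(w=5)}
step 4: add edge 5-6 (w=11); MST = {0-2(w=11) 1-6(w=1) 3-4(w=5) 5-6(w=11)}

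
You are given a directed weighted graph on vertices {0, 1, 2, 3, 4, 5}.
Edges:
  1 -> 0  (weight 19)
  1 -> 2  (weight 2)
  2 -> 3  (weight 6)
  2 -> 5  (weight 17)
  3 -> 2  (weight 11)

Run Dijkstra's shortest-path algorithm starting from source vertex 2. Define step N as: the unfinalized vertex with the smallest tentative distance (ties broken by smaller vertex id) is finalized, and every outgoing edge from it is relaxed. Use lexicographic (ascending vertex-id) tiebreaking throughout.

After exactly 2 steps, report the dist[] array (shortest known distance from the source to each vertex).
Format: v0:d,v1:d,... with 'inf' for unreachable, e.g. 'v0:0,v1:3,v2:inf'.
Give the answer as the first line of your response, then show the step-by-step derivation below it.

v0:inf,v1:inf,v2:0,v3:6,v4:inf,v5:17

step 1: dist = v0:inf,v1:inf,v2:0,v3:6,v4:inf,v5:17
step 2: dist = v0:inf,v1:inf,v2:0,v3:6,v4:inf,v5:17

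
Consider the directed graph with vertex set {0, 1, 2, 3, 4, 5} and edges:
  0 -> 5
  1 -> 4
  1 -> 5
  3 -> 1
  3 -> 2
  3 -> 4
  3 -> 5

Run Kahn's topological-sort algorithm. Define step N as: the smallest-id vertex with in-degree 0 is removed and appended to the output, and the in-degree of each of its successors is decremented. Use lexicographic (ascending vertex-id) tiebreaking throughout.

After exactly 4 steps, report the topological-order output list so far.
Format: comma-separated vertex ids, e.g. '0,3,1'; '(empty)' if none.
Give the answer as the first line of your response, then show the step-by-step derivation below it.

0,3,1,2

step 1: output 0; order=[0]; indeg=(0,1,1,0,2,2)
step 2: output 3; order=[0,3]; indeg=(0,0,0,0,1,1)
step 3: output 1; order=[0,3,1]; indeg=(0,0,0,0,0,0)
step 4: output 2; order=[0,3,1,2]; indeg=(0,0,0,0,0,0)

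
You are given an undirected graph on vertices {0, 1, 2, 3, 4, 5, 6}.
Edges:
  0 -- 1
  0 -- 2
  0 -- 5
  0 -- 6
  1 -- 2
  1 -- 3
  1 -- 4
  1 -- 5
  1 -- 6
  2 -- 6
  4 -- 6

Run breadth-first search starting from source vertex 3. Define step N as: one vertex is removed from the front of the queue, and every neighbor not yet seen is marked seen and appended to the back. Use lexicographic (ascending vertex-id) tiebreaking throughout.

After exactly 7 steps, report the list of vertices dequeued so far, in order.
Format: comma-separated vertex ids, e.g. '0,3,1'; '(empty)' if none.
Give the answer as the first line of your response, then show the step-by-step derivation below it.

3,1,0,2,4,5,6

step 1: dequeue 3; queue=[1]; order=3
step 2: dequeue 1; queue=[0,2,4,5,6]; order=3,1
step 3: dequeue 0; queue=[2,4,5,6]; order=3,1,0
step 4: dequeue 2; queue=[4,5,6]; order=3,1,0,2
step 5: dequeue 4; queue=[5,6]; order=3,1,0,2,4
step 6: dequeue 5; queue=[6]; order=3,1,0,2,4,5
step 7: dequeue 6; queue=[(empty)]; order=3,1,0,2,4,5,6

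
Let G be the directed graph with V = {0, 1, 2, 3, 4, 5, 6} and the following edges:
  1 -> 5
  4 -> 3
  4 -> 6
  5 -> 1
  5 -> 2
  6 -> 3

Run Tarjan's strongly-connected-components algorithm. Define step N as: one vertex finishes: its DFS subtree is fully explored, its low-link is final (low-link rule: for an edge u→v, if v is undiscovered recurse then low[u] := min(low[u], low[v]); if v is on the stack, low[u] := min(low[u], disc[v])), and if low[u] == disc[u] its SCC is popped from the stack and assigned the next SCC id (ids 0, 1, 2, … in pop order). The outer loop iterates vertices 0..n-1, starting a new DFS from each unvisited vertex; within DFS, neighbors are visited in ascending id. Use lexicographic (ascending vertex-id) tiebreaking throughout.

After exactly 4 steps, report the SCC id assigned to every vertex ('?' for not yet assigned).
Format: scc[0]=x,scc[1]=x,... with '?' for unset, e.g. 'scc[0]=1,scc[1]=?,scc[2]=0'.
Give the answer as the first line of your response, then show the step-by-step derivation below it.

scc[0]=0,scc[1]=2,scc[2]=1,scc[3]=?,scc[4]=?,scc[5]=2,scc[6]=?

step 1: low=(low[0]=0,low[1]=?,low[2]=?,low[3]=?,low[4]=?,low[5]=?,low[6]=?); scc=(scc[0]=0,scc[1]=?,scc[2]=?,scc[3]=?,scc[4]=?,scc[5]=?,scc[6]=?)
step 2: low=(low[0]=0,low[1]=1,low[2]=3,low[3]=?,low[4]=?,low[5]=1,low[6]=?); scc=(scc[0]=0,scc[1]=?,scc[2]=1,scc[3]=?,scc[4]=?,scc[5]=?,scc[6]=?)
step 3: low=(low[0]=0,low[1]=1,low[2]=3,low[3]=?,low[4]=?,low[5]=1,low[6]=?); scc=(scc[0]=0,scc[1]=?,scc[2]=1,scc[3]=?,scc[4]=?,scc[5]=?,scc[6]=?)
step 4: low=(low[0]=0,low[1]=1,low[2]=3,low[3]=?,low[4]=?,low[5]=1,low[6]=?); scc=(scc[0]=0,scc[1]=2,scc[2]=1,scc[3]=?,scc[4]=?,scc[5]=2,scc[6]=?)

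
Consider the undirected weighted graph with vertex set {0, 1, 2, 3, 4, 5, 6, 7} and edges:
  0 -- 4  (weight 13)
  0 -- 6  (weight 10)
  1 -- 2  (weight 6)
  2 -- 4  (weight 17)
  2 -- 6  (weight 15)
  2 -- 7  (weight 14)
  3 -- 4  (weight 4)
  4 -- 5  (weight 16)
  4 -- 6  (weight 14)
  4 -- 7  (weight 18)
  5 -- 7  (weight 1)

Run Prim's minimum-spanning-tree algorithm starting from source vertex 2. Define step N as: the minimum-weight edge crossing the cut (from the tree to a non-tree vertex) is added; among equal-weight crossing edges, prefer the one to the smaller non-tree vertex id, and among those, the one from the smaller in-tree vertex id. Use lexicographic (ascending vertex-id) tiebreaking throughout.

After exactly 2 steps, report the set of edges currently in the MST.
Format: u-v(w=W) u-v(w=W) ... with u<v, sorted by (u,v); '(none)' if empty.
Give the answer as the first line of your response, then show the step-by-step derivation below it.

1-2(w=6) 2-7(w=14)

step 1: add edge 1-2 (w=6); MST = {1-2(w=6)}
step 2: add edge 2-7 (w=14); MST = {1-2(w=6) 2-7(w=14)}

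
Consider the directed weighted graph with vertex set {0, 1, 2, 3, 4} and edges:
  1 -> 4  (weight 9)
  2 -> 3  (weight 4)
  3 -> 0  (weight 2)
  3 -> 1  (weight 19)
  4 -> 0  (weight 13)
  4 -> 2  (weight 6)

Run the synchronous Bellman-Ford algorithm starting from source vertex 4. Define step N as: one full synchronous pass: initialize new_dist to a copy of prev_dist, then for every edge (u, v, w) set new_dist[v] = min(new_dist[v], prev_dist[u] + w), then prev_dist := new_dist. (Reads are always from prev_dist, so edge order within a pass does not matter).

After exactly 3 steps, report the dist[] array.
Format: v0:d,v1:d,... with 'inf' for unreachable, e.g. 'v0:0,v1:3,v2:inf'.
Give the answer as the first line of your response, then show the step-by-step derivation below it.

v0:12,v1:29,v2:6,v3:10,v4:0

step 1: dist = v0:13,v1:inf,v2:6,v3:inf,v4:0
step 2: dist = v0:13,v1:inf,v2:6,v3:10,v4:0
step 3: dist = v0:12,v1:29,v2:6,v3:10,v4:0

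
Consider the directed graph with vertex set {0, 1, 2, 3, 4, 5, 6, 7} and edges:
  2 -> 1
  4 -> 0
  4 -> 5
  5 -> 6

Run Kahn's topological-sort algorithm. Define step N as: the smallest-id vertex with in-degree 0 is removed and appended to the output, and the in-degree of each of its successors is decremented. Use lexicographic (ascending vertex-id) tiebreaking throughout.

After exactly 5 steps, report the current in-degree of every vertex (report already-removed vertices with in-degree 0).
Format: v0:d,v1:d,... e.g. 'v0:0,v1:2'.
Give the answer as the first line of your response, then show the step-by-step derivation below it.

v0:0,v1:0,v2:0,v3:0,v4:0,v5:0,v6:1,v7:0

step 1: output 2; order=[2]; indeg=(1,0,0,0,0,1,1,0)
step 2: output 1; order=[2,1]; indeg=(1,0,0,0,0,1,1,0)
step 3: output 3; order=[2,1,3]; indeg=(1,0,0,0,0,1,1,0)
step 4: output 4; order=[2,1,3,4]; indeg=(0,0,0,0,0,0,1,0)
step 5: output 0; order=[2,1,3,4,0]; indeg=(0,0,0,0,0,0,1,0)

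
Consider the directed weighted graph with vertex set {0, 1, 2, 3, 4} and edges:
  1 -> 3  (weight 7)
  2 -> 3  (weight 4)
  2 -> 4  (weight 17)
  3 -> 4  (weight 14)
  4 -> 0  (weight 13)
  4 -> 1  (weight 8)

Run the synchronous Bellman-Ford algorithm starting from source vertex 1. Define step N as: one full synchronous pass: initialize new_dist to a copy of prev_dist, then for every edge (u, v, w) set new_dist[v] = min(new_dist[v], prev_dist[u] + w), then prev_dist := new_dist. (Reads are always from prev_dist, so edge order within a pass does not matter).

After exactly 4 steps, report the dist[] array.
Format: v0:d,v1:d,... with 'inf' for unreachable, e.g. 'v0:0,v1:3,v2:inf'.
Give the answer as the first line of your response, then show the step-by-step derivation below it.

v0:34,v1:0,v2:inf,v3:7,v4:21

step 1: dist = v0:inf,v1:0,v2:inf,v3:7,v4:inf
step 2: dist = v0:inf,v1:0,v2:inf,v3:7,v4:21
step 3: dist = v0:34,v1:0,v2:inf,v3:7,v4:21
step 4: dist = v0:34,v1:0,v2:inf,v3:7,v4:21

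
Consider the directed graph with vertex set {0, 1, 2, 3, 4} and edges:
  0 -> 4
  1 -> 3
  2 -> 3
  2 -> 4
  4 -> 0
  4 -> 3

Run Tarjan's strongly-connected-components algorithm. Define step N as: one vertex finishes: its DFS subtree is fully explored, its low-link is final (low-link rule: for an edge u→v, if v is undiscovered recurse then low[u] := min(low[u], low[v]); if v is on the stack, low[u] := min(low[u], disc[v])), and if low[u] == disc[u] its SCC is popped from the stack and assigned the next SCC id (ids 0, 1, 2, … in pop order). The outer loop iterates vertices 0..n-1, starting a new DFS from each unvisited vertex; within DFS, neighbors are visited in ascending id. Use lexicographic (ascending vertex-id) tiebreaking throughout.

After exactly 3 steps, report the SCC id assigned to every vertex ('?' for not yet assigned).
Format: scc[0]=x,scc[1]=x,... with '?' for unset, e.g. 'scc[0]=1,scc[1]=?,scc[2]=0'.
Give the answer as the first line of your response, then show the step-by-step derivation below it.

scc[0]=1,scc[1]=?,scc[2]=?,scc[3]=0,scc[4]=1

step 1: low=(low[0]=0,low[1]=?,low[2]=?,low[3]=2,low[4]=0); scc=(scc[0]=?,scc[1]=?,scc[2]=?,scc[3]=0,scc[4]=?)
step 2: low=(low[0]=0,low[1]=?,low[2]=?,low[3]=2,low[4]=0); scc=(scc[0]=?,scc[1]=?,scc[2]=?,scc[3]=0,scc[4]=?)
step 3: low=(low[0]=0,low[1]=?,low[2]=?,low[3]=2,low[4]=0); scc=(scc[0]=1,scc[1]=?,scc[2]=?,scc[3]=0,scc[4]=1)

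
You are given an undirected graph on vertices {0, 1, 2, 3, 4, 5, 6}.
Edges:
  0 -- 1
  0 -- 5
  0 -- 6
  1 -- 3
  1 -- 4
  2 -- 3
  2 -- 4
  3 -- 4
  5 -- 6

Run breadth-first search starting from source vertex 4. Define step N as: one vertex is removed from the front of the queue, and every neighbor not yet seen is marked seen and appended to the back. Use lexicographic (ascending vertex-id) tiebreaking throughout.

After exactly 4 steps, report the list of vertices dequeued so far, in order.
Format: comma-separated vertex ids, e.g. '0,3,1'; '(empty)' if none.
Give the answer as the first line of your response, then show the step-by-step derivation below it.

4,1,2,3

step 1: dequeue 4; queue=[1,2,3]; order=4
step 2: dequeue 1; queue=[2,3,0]; order=4,1
step 3: dequeue 2; queue=[3,0]; order=4,1,2
step 4: dequeue 3; queue=[0]; order=4,1,2,3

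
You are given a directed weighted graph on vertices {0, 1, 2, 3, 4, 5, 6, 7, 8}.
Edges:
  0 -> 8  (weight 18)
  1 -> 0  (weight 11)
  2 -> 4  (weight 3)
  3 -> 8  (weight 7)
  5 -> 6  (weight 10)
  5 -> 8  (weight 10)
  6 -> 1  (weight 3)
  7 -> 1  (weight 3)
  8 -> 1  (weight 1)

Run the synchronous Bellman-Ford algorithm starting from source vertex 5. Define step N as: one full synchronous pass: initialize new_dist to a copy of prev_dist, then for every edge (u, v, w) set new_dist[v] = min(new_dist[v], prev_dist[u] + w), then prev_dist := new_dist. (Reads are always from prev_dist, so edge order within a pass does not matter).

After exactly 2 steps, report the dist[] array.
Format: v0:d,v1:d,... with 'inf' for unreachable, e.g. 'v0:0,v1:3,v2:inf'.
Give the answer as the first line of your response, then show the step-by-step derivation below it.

v0:inf,v1:11,v2:inf,v3:inf,v4:inf,v5:0,v6:10,v7:inf,v8:10

step 1: dist = v0:inf,v1:inf,v2:inf,v3:inf,v4:inf,v5:0,v6:10,v7:inf,v8:10
step 2: dist = v0:inf,v1:11,v2:inf,v3:inf,v4:inf,v5:0,v6:10,v7:inf,v8:10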